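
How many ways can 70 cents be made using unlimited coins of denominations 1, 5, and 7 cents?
Coefficient of x^70 in 1/(1-x^1) · 1/(1-x^5) · 1/(1-x^7). Case on j = number of 7-cent coins (j = 0..10); remainder r = 70 - 7j is made from {1,5} in ⌊r/5⌋+1 ways. r = 70, 63, 56, 49, 42, 35, 28, 21, 14, 7, 0 → 15 + 13 + 12 + 10 + 9 + 8 + 6 + 5 + 3 + 2 + 1 = 84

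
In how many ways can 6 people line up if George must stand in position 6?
Fix one position: (6-1)! = 120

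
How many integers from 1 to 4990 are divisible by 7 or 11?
⌊4990/7⌋ + ⌊4990/11⌋ - ⌊4990/77⌋ = 712 + 453 - 64 = 1101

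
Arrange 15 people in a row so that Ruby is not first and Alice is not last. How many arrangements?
By inclusion-exclusion: 15! - 2×(15-1)! + (15-2)! = 1307674368000 - 174356582400 + 6227020800 = 1139544806400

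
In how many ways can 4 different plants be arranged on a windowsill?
4! = 24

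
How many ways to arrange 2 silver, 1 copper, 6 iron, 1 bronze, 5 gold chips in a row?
15! / (2! × 1! × 6! × 1! × 5!) = 7567560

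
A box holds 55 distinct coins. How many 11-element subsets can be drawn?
C(55,11) = 55!/(11!×44!) = 119653565850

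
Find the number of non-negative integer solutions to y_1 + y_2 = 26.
C(26+2-1, 2-1) = C(27, 1) = 27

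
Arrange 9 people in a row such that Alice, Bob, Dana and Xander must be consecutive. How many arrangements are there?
Treat the 4 as one block: (9-4+1)! × 4! = 720 × 24 = 17280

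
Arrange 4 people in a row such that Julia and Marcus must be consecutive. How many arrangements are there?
Treat the 2 as one block: (4-2+1)! × 2! = 6 × 2 = 12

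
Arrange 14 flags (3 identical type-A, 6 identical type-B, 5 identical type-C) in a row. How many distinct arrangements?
14! / (3! × 6! × 5!) = 168168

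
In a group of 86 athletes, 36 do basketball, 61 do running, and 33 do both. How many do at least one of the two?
|A∪B| = |A| + |B| - |A∩B| = 36 + 61 - 33 = 64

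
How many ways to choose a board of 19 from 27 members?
C(27,19) = 27!/(19!×8!) = 2220075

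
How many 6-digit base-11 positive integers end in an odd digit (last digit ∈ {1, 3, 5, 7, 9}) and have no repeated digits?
Last∈{1,3,5,7,9}. Last=0: 0. Last nonzero: 5×9×P(9,4) = 136080. Total = 136080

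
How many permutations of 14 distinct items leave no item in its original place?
!14 = Σ_{j=0}^{14} (-1)^j·14!/j! = 87178291200 - 87178291200 + 43589145600 - 14529715200 + 3632428800 - 726485760 + 121080960 - 17297280 + 2162160 - 240240 + 24024 - 2184 + 182 - 14 + 1 = 32071101049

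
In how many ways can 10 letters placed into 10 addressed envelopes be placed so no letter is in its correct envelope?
!10 = Σ_{j=0}^{10} (-1)^j·10!/j! = 3628800 - 3628800 + 1814400 - 604800 + 151200 - 30240 + 5040 - 720 + 90 - 10 + 1 = 1334961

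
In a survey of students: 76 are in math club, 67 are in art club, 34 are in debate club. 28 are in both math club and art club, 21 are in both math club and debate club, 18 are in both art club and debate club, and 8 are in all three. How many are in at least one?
|A∪B∪C| = 76+67+34-28-21-18+8 = 118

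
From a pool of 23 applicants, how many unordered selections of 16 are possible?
C(23,16) = 23!/(16!×7!) = 245157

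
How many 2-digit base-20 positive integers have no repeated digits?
First digit: 19 choices (nonzero). Then descending: 19 × 19 = 361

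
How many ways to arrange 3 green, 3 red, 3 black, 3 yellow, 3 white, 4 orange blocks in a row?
19! / (3! × 3! × 3! × 3! × 3! × 4!) = 651819168000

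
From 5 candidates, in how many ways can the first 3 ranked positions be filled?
P(5,3) = 5!/(5-3)! = 60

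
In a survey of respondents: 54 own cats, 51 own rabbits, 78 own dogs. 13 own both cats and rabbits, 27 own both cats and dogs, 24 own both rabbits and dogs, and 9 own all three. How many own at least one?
|A∪B∪C| = 54+51+78-13-27-24+9 = 128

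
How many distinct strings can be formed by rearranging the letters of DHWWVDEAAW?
10! / (3! × 2! × 2! × 1! × 1! × 1!) = 151200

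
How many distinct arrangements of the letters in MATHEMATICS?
11! / (2! × 2! × 2! × 1! × 1! × 1! × 1! × 1!) = 4989600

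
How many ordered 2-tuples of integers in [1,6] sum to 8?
Coefficient of x^8 in (x + x² + ... + x^6)^2. By inclusion-exclusion on dice exceeding 6: Σ_j (-1)^j C(2,j)·C(8-1-6j, 1) = C(2,0)·C(7,1) - C(2,1)·C(1,1) = 1·7 - 2·1 = 5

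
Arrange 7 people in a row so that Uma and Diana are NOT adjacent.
Total - adjacent = 7! - (7-1)!×2 = 5040 - 1440 = 3600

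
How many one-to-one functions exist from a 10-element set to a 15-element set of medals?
P(15,10) = 15!/(15-10)! = 10897286400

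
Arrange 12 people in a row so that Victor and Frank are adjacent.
Treat as block: (12-1)! × 2! = 39916800 × 2 = 79833600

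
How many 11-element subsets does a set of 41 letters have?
C(41,11) = 41!/(11!×30!) = 3159461968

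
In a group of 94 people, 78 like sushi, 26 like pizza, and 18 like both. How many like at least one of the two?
|A∪B| = |A| + |B| - |A∩B| = 78 + 26 - 18 = 86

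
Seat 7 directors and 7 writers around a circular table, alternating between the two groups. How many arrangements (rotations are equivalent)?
Fix one of the directors: (7-1)! ways for the remaining directors, × 7! ways for the writers = 720 × 5040 = 3628800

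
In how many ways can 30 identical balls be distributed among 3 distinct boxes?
C(30+3-1, 3-1) = C(32, 2) = 496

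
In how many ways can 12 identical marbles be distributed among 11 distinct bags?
C(12+11-1, 11-1) = C(22, 10) = 646646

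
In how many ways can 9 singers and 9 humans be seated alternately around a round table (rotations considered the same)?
Fix one of the singers: (9-1)! ways for the remaining singers, × 9! ways for the humans = 40320 × 362880 = 14631321600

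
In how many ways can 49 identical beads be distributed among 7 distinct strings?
C(49+7-1, 7-1) = C(55, 6) = 28989675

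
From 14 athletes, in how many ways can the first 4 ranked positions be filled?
P(14,4) = 14!/(14-4)! = 24024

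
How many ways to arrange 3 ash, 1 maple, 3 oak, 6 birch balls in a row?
13! / (3! × 1! × 3! × 6!) = 240240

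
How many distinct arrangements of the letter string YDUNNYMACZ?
10! / (2! × 1! × 1! × 1! × 1! × 1! × 2! × 1!) = 907200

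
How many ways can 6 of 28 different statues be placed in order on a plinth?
P(28,6) = 28!/(28-6)! = 271252800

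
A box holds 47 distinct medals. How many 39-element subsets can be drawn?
C(47,39) = 47!/(39!×8!) = 314457495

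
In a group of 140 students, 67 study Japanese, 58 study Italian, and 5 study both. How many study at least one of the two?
|A∪B| = |A| + |B| - |A∩B| = 67 + 58 - 5 = 120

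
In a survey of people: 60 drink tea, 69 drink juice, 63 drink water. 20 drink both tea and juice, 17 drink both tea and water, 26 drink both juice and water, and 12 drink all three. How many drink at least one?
|A∪B∪C| = 60+69+63-20-17-26+12 = 141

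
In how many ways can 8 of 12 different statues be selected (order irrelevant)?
C(12,8) = 12!/(8!×4!) = 495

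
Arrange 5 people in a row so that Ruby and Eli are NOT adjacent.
Total - adjacent = 5! - (5-1)!×2 = 120 - 48 = 72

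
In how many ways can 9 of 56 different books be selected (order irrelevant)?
C(56,9) = 56!/(9!×47!) = 7575968400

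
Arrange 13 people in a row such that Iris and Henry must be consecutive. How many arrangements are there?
Treat the 2 as one block: (13-2+1)! × 2! = 479001600 × 2 = 958003200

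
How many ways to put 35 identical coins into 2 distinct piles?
C(35+2-1, 2-1) = C(36, 1) = 36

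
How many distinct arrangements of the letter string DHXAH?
5! / (1! × 1! × 2! × 1!) = 60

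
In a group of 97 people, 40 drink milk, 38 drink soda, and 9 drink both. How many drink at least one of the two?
|A∪B| = |A| + |B| - |A∩B| = 40 + 38 - 9 = 69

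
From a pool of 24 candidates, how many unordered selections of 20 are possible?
C(24,20) = 24!/(20!×4!) = 10626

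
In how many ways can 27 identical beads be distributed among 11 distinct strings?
C(27+11-1, 11-1) = C(37, 10) = 348330136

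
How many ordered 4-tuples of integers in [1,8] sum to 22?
Coefficient of x^22 in (x + x² + ... + x^8)^4. By inclusion-exclusion on dice exceeding 8: Σ_j (-1)^j C(4,j)·C(22-1-8j, 3) = C(4,0)·C(21,3) - C(4,1)·C(13,3) + C(4,2)·C(5,3) = 1·1330 - 4·286 + 6·10 = 246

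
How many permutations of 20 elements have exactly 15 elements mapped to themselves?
Choose the 15 fixed points C(20,15) = 15504, derange the rest: !5 = Σ_{j=0}^{5} (-1)^j·5!/j! = 120 - 120 + 60 - 20 + 5 - 1 = 44. Product = 15504 × 44 = 682176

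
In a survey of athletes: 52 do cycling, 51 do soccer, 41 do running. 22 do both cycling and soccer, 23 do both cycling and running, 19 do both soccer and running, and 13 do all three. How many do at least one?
|A∪B∪C| = 52+51+41-22-23-19+13 = 93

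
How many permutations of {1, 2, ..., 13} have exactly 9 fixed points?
Choose the 9 fixed points C(13,9) = 715, derange the rest: !4 = Σ_{j=0}^{4} (-1)^j·4!/j! = 24 - 24 + 12 - 4 + 1 = 9. Product = 715 × 9 = 6435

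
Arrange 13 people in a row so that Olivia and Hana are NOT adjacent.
Total - adjacent = 13! - (13-1)!×2 = 6227020800 - 958003200 = 5269017600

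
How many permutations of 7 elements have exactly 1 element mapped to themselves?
Choose the 1 fixed point C(7,1) = 7, derange the rest: !6 = Σ_{j=0}^{6} (-1)^j·6!/j! = 720 - 720 + 360 - 120 + 30 - 6 + 1 = 265. Product = 7 × 265 = 1855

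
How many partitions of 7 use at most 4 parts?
By conjugation, equals partitions of 7 into parts ≤ 4. Let r_j(i) = number of partitions of i into parts ≤ j, for i = 0..7. r_1(i) = 1 for all i; r_j(i) = r_{j-1}(i) + r_j(i-j). Rows j = 2..4: ≤2: 1 1 2 2 3 3 4 4; ≤3: 1 1 2 3 4 5 7 8; ≤4: 1 1 2 3 5 6 9 11. r_4(7) = 11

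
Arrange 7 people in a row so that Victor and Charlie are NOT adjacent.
Total - adjacent = 7! - (7-1)!×2 = 5040 - 1440 = 3600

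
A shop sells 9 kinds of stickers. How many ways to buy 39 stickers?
C(39+9-1, 9-1) = C(47, 8) = 314457495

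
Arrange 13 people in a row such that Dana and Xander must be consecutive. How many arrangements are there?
Treat the 2 as one block: (13-2+1)! × 2! = 479001600 × 2 = 958003200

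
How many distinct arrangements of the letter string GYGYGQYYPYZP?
12! / (1! × 5! × 1! × 3! × 2!) = 332640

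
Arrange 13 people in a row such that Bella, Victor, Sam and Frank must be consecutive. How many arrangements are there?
Treat the 4 as one block: (13-4+1)! × 4! = 3628800 × 24 = 87091200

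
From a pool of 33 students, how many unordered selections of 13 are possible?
C(33,13) = 33!/(13!×20!) = 573166440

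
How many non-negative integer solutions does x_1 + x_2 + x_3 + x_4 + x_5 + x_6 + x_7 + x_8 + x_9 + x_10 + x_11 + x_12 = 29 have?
C(29+12-1, 12-1) = C(40, 11) = 2311801440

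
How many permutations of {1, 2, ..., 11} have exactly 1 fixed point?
Choose the 1 fixed point C(11,1) = 11, derange the rest: !10 = Σ_{j=0}^{10} (-1)^j·10!/j! = 3628800 - 3628800 + 1814400 - 604800 + 151200 - 30240 + 5040 - 720 + 90 - 10 + 1 = 1334961. Product = 11 × 1334961 = 14684571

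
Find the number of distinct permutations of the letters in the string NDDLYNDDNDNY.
12! / (2! × 1! × 5! × 4!) = 83160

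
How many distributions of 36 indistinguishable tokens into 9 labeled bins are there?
C(36+9-1, 9-1) = C(44, 8) = 177232627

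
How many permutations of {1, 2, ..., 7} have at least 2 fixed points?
Exactly j fixed points: C(7,j)·!(7-j); sum over j ≥ 2 (derangement numbers via !m = (m-1)·(!(m-1) + !(m-2)): !0..!5 = 1, 0, 1, 2, 9, 44). Σ_{j=2}^{7} C(7,j)·!(7-j) = C(7,2)·!5 + C(7,3)·!4 + C(7,4)·!3 + C(7,5)·!2 + C(7,6)·!1 + C(7,7)·!0 = 21·44 + 35·9 + 35·2 + 21·1 + 7·0 + 1·1 = 1331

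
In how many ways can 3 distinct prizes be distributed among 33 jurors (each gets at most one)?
P(33,3) = 33!/(33-3)! = 32736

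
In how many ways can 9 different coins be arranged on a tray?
9! = 362880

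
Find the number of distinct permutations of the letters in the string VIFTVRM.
7! / (1! × 1! × 1! × 2! × 1! × 1!) = 2520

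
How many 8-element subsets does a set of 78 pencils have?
C(78,8) = 78!/(8!×70!) = 23446881315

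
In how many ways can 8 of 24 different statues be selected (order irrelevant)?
C(24,8) = 24!/(8!×16!) = 735471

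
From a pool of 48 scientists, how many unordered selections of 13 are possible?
C(48,13) = 48!/(13!×35!) = 192928249296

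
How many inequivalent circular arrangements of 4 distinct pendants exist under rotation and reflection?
(4-1)!/2 = 6/2 = 3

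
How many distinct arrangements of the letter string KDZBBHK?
7! / (2! × 1! × 1! × 2! × 1!) = 1260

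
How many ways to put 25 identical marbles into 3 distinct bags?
C(25+3-1, 3-1) = C(27, 2) = 351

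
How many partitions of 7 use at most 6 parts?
By conjugation, equals partitions of 7 into parts ≤ 6. Let r_j(i) = number of partitions of i into parts ≤ j, for i = 0..7. r_1(i) = 1 for all i; r_j(i) = r_{j-1}(i) + r_j(i-j). Rows j = 2..6: ≤2: 1 1 2 2 3 3 4 4; ≤3: 1 1 2 3 4 5 7 8; ≤4: 1 1 2 3 5 6 9 11; ≤5: 1 1 2 3 5 7 10 13; ≤6: 1 1 2 3 5 7 11 14. r_6(7) = 14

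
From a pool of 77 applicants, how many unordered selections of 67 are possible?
C(77,67) = 77!/(67!×10!) = 1096993404430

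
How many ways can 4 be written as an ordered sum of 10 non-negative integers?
C(4+10-1, 10-1) = C(13, 9) = 715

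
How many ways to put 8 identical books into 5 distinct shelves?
C(8+5-1, 5-1) = C(12, 4) = 495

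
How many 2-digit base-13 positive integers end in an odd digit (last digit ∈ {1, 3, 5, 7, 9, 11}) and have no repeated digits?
Last∈{1,3,5,7,9,11}. Last=0: 0. Last nonzero: 6×11×P(11,0) = 66. Total = 66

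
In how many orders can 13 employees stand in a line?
13! = 6227020800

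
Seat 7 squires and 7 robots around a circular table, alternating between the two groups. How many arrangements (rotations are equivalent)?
Fix one of the squires: (7-1)! ways for the remaining squires, × 7! ways for the robots = 720 × 5040 = 3628800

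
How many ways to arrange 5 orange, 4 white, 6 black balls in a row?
15! / (5! × 4! × 6!) = 630630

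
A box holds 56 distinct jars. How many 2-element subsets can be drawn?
C(56,2) = 56!/(2!×54!) = 1540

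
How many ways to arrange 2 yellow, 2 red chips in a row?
4! / (2! × 2!) = 6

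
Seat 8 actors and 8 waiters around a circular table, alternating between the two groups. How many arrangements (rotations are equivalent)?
Fix one of the actors: (8-1)! ways for the remaining actors, × 8! ways for the waiters = 5040 × 40320 = 203212800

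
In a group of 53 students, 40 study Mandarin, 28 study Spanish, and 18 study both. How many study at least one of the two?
|A∪B| = |A| + |B| - |A∩B| = 40 + 28 - 18 = 50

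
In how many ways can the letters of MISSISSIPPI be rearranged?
11! / (1! × 4! × 4! × 2!) = 34650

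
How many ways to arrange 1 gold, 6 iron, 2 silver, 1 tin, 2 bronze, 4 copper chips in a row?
16! / (1! × 6! × 2! × 1! × 2! × 4!) = 302702400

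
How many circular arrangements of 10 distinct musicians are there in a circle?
Circular: fix one position, arrange the rest. (10-1)! = 362880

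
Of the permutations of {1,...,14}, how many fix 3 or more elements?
Exactly j fixed points: C(14,j)·!(14-j); sum over j ≥ 3 (derangement numbers via !m = (m-1)·(!(m-1) + !(m-2)): !0..!11 = 1, 0, 1, 2, 9, 44, 265, 1854, 14833, 133496, 1334961, 14684570). Σ_{j=3}^{14} C(14,j)·!(14-j) = C(14,3)·!11 + C(14,4)·!10 + C(14,5)·!9 + C(14,6)·!8 + C(14,7)·!7 + C(14,8)·!6 + C(14,9)·!5 + C(14,10)·!4 + C(14,11)·!3 + C(14,12)·!2 + C(14,13)·!1 + C(14,14)·!0 = 364·14684570 + 1001·1334961 + 2002·133496 + 3003·14833 + 3432·1854 + 3003·265 + 2002·44 + 1001·9 + 364·2 + 91·1 + 14·0 + 1·1 = 7000538572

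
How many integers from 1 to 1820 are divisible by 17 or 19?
⌊1820/17⌋ + ⌊1820/19⌋ - ⌊1820/323⌋ = 107 + 95 - 5 = 197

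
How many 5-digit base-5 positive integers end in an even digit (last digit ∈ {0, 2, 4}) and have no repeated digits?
Last∈{0,2,4}. Last=0: 24. Last nonzero: 2×3×P(3,3) = 36. Total = 60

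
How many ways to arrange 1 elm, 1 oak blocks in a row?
2! / (1! × 1!) = 2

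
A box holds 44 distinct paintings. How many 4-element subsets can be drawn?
C(44,4) = 44!/(4!×40!) = 135751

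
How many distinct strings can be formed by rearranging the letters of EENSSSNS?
8! / (4! × 2! × 2!) = 420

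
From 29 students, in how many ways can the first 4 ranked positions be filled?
P(29,4) = 29!/(29-4)! = 570024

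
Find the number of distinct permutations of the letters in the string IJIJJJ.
6! / (4! × 2!) = 15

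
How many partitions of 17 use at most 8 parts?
By conjugation, equals partitions of 17 into parts ≤ 8. Let r_j(i) = number of partitions of i into parts ≤ j, for i = 0..17. r_1(i) = 1 for all i; r_j(i) = r_{j-1}(i) + r_j(i-j). Rows j = 2..8: ≤2: 1 1 2 2 3 3 4 4 5 5 6 6 7 7 8 8 9 9; ≤3: 1 1 2 3 4 5 7 8 10 12 14 16 19 21 24 27 30 33; ≤4: 1 1 2 3 5 6 9 11 15 18 23 27 34 39 47 54 64 72; ≤5: 1 1 2 3 5 7 10 13 18 23 30 37 47 57 70 84 101 119; ≤6: 1 1 2 3 5 7 11 14 20 26 35 44 58 71 90 110 136 163; ≤7: 1 1 2 3 5 7 11 15 21 28 38 49 65 82 105 131 164 201; ≤8: 1 1 2 3 5 7 11 15 22 29 40 52 70 89 116 146 186 230. r_8(17) = 230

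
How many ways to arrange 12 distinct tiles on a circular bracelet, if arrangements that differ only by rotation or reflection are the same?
(12-1)!/2 = 39916800/2 = 19958400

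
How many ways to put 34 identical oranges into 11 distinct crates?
C(34+11-1, 11-1) = C(44, 10) = 2481256778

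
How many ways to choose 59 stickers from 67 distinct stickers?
C(67,59) = 67!/(59!×8!) = 6522361560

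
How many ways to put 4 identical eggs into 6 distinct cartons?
C(4+6-1, 6-1) = C(9, 5) = 126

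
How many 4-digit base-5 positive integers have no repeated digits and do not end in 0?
Last digit: 4 nonzero choices. First digit: 3 (nonzero, ≠last). Middle 2: P(3,2) = 6. Total = 72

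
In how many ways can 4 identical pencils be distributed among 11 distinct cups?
C(4+11-1, 11-1) = C(14, 10) = 1001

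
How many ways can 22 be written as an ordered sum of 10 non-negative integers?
C(22+10-1, 10-1) = C(31, 9) = 20160075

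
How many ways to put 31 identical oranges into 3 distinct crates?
C(31+3-1, 3-1) = C(33, 2) = 528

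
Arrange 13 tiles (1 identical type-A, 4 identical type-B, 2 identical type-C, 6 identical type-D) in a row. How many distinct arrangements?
13! / (1! × 4! × 2! × 6!) = 180180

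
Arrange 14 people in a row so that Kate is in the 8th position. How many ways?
Fix one position: (14-1)! = 6227020800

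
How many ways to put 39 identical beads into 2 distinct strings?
C(39+2-1, 2-1) = C(40, 1) = 40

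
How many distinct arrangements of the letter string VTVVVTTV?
8! / (3! × 5!) = 56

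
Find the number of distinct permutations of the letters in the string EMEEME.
6! / (2! × 4!) = 15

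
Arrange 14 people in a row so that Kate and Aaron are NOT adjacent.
Total - adjacent = 14! - (14-1)!×2 = 87178291200 - 12454041600 = 74724249600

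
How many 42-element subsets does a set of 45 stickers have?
C(45,42) = 45!/(42!×3!) = 14190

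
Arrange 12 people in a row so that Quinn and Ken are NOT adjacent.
Total - adjacent = 12! - (12-1)!×2 = 479001600 - 79833600 = 399168000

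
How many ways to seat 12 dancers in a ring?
Circular: fix one position, arrange the rest. (12-1)! = 39916800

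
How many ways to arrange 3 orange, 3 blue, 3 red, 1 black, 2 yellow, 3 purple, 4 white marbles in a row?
19! / (3! × 3! × 3! × 1! × 2! × 3! × 4!) = 1955457504000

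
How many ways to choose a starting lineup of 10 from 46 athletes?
C(46,10) = 46!/(10!×36!) = 4076350421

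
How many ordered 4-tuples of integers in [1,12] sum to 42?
Coefficient of x^42 in (x + x² + ... + x^12)^4. By inclusion-exclusion on dice exceeding 12: Σ_j (-1)^j C(4,j)·C(42-1-12j, 3) = C(4,0)·C(41,3) - C(4,1)·C(29,3) + C(4,2)·C(17,3) - C(4,3)·C(5,3) = 1·10660 - 4·3654 + 6·680 - 4·10 = 84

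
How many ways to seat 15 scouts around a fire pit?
Circular: fix one position, arrange the rest. (15-1)! = 87178291200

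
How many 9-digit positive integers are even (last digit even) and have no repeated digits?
Last∈{0,2,4,6,8}. Last=0: 362880. Last nonzero: 4×8×P(8,7) = 1290240. Total = 1653120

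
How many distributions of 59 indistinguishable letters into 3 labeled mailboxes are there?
C(59+3-1, 3-1) = C(61, 2) = 1830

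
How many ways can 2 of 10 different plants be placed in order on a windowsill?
P(10,2) = 10!/(10-2)! = 90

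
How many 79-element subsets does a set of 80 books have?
C(80,79) = 80!/(79!×1!) = 80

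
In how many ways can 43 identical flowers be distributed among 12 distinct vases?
C(43+12-1, 12-1) = C(54, 11) = 95722852680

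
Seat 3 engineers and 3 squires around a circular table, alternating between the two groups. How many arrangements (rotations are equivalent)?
Fix one of the engineers: (3-1)! ways for the remaining engineers, × 3! ways for the squires = 2 × 6 = 12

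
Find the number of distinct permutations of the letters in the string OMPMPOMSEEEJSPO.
15! / (2! × 3! × 3! × 3! × 1! × 3!) = 504504000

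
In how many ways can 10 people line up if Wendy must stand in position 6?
Fix one position: (10-1)! = 362880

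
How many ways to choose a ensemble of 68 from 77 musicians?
C(77,68) = 77!/(68!×9!) = 161322559475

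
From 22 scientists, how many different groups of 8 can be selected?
C(22,8) = 22!/(8!×14!) = 319770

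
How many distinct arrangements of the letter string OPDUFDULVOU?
11! / (1! × 1! × 1! × 1! × 2! × 3! × 2!) = 1663200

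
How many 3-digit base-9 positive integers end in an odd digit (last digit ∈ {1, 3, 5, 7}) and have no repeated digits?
Last∈{1,3,5,7}. Last=0: 0. Last nonzero: 4×7×P(7,1) = 196. Total = 196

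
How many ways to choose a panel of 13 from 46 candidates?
C(46,13) = 46!/(13!×33!) = 101766230790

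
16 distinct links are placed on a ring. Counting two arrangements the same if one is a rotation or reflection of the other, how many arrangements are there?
(16-1)!/2 = 1307674368000/2 = 653837184000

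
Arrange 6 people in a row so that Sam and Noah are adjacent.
Treat as block: (6-1)! × 2! = 120 × 2 = 240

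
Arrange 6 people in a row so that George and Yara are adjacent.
Treat as block: (6-1)! × 2! = 120 × 2 = 240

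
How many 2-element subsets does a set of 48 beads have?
C(48,2) = 48!/(2!×46!) = 1128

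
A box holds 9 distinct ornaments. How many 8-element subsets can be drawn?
C(9,8) = 9!/(8!×1!) = 9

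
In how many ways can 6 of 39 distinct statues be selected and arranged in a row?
P(39,6) = 39!/(39-6)! = 2349088560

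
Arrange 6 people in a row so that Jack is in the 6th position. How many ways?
Fix one position: (6-1)! = 120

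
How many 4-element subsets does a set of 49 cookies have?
C(49,4) = 49!/(4!×45!) = 211876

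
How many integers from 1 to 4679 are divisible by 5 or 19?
⌊4679/5⌋ + ⌊4679/19⌋ - ⌊4679/95⌋ = 935 + 246 - 49 = 1132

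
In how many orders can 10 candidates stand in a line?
10! = 3628800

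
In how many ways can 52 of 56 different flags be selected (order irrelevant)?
C(56,52) = 56!/(52!×4!) = 367290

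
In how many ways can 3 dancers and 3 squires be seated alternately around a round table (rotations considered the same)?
Fix one of the dancers: (3-1)! ways for the remaining dancers, × 3! ways for the squires = 2 × 6 = 12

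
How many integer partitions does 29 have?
Pentagonal recurrence p(n) = p(n-1) + p(n-2) - p(n-5) - p(n-7) + p(n-12) + p(n-15) - ... gives p(0..28) = 1, 1, 2, 3, 5, 7, 11, 15, 22, 30, 42, 56, 77, 101, 135, 176, 231, 297, 385, 490, 627, 792, 1002, 1255, 1575, 1958, 2436, 3010, 3718. p(29) = p(28) + p(27) - p(24) - p(22) + p(17) + p(14) - p(7) - p(3) = 3718 + 3010 - 1575 - 1002 + 297 + 135 - 15 - 3 = 4565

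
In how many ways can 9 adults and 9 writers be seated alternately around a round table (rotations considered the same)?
Fix one of the adults: (9-1)! ways for the remaining adults, × 9! ways for the writers = 40320 × 362880 = 14631321600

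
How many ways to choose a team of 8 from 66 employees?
C(66,8) = 66!/(8!×58!) = 5743572120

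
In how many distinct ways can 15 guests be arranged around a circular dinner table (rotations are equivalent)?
Circular: fix one position, arrange the rest. (15-1)! = 87178291200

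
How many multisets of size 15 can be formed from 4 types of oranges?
C(15+4-1, 4-1) = C(18, 3) = 816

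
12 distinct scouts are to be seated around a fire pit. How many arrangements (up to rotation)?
Circular: fix one position, arrange the rest. (12-1)! = 39916800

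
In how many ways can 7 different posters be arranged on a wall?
7! = 5040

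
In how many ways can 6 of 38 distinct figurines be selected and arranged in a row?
P(38,6) = 38!/(38-6)! = 1987690320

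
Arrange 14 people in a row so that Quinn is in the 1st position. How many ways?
Fix one position: (14-1)! = 6227020800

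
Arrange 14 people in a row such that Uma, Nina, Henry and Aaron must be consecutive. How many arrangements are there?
Treat the 4 as one block: (14-4+1)! × 4! = 39916800 × 24 = 958003200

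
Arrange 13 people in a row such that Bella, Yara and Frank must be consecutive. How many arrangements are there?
Treat the 3 as one block: (13-3+1)! × 3! = 39916800 × 6 = 239500800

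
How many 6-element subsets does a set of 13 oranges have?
C(13,6) = 13!/(6!×7!) = 1716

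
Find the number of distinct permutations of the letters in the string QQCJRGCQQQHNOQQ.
15! / (2! × 1! × 7! × 1! × 1! × 1! × 1! × 1!) = 129729600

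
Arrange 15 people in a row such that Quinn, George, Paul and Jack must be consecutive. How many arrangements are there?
Treat the 4 as one block: (15-4+1)! × 4! = 479001600 × 24 = 11496038400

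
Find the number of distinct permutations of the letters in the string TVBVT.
5! / (1! × 2! × 2!) = 30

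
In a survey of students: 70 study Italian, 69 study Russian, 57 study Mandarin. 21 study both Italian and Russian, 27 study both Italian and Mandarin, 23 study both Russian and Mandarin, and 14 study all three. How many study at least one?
|A∪B∪C| = 70+69+57-21-27-23+14 = 139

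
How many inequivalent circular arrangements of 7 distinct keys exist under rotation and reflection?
(7-1)!/2 = 720/2 = 360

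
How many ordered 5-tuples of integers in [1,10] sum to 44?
Coefficient of x^44 in (x + x² + ... + x^10)^5. By inclusion-exclusion on dice exceeding 10: Σ_j (-1)^j C(5,j)·C(44-1-10j, 4) = C(5,0)·C(43,4) - C(5,1)·C(33,4) + C(5,2)·C(23,4) - C(5,3)·C(13,4) = 1·123410 - 5·40920 + 10·8855 - 10·715 = 210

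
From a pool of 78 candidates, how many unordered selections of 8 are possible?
C(78,8) = 78!/(8!×70!) = 23446881315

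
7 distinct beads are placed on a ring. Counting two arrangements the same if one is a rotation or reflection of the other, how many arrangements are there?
(7-1)!/2 = 720/2 = 360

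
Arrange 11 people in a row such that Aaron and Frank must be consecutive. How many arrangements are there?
Treat the 2 as one block: (11-2+1)! × 2! = 3628800 × 2 = 7257600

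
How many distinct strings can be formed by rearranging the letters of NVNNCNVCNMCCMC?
14! / (5! × 5! × 2! × 2!) = 1513512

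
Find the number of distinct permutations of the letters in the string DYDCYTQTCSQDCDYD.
16! / (3! × 2! × 2! × 3! × 5! × 1!) = 1210809600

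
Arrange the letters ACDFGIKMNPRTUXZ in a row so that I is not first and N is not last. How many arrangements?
By inclusion-exclusion: 15! - 2×(15-1)! + (15-2)! = 1307674368000 - 174356582400 + 6227020800 = 1139544806400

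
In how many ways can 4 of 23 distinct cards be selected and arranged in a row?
P(23,4) = 23!/(23-4)! = 212520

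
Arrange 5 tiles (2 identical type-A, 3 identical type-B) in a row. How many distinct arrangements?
5! / (2! × 3!) = 10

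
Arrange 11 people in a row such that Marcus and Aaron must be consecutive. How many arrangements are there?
Treat the 2 as one block: (11-2+1)! × 2! = 3628800 × 2 = 7257600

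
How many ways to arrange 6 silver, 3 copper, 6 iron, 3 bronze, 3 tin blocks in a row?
21! / (6! × 3! × 6! × 3! × 3!) = 456273417600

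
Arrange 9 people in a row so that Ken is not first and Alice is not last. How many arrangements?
By inclusion-exclusion: 9! - 2×(9-1)! + (9-2)! = 362880 - 80640 + 5040 = 287280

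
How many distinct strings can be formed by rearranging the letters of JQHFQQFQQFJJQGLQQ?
17! / (3! × 1! × 3! × 1! × 8! × 1!) = 245044800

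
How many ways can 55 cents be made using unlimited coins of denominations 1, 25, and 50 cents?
Coefficient of x^55 in 1/(1-x^1) · 1/(1-x^25) · 1/(1-x^50). Case on j = number of 50-cent coins (j = 0..1); remainder r = 55 - 50j is made from {1,25} in ⌊r/25⌋+1 ways. r = 55, 5 → 3 + 1 = 4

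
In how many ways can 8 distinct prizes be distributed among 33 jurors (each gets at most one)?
P(33,8) = 33!/(33-8)! = 559809169920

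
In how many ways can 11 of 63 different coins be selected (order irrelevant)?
C(63,11) = 63!/(11!×52!) = 615790256823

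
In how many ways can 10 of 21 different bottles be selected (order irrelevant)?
C(21,10) = 21!/(10!×11!) = 352716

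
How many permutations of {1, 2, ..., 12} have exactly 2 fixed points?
Choose the 2 fixed points C(12,2) = 66, derange the rest: !10 = Σ_{j=0}^{10} (-1)^j·10!/j! = 3628800 - 3628800 + 1814400 - 604800 + 151200 - 30240 + 5040 - 720 + 90 - 10 + 1 = 1334961. Product = 66 × 1334961 = 88107426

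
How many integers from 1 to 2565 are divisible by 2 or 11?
⌊2565/2⌋ + ⌊2565/11⌋ - ⌊2565/22⌋ = 1282 + 233 - 116 = 1399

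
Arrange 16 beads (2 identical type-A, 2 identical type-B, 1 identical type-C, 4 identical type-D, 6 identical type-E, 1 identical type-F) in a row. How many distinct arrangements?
16! / (2! × 2! × 1! × 4! × 6! × 1!) = 302702400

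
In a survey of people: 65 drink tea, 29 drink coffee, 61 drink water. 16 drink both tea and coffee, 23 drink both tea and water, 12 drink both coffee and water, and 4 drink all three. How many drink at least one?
|A∪B∪C| = 65+29+61-16-23-12+4 = 108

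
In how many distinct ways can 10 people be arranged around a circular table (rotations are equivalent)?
Circular: fix one position, arrange the rest. (10-1)! = 362880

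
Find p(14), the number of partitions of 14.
Pentagonal recurrence p(n) = p(n-1) + p(n-2) - p(n-5) - p(n-7) + p(n-12) + p(n-15) - ... gives p(0..13) = 1, 1, 2, 3, 5, 7, 11, 15, 22, 30, 42, 56, 77, 101. p(14) = p(13) + p(12) - p(9) - p(7) + p(2) = 101 + 77 - 30 - 15 + 2 = 135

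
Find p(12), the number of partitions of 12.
Pentagonal recurrence p(n) = p(n-1) + p(n-2) - p(n-5) - p(n-7) + p(n-12) + p(n-15) - ... gives p(0..11) = 1, 1, 2, 3, 5, 7, 11, 15, 22, 30, 42, 56. p(12) = p(11) + p(10) - p(7) - p(5) + p(0) = 56 + 42 - 15 - 7 + 1 = 77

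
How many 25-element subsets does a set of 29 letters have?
C(29,25) = 29!/(25!×4!) = 23751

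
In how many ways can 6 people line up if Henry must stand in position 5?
Fix one position: (6-1)! = 120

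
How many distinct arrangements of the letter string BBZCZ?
5! / (2! × 2! × 1!) = 30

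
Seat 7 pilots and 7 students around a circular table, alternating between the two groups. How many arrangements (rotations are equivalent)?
Fix one of the pilots: (7-1)! ways for the remaining pilots, × 7! ways for the students = 720 × 5040 = 3628800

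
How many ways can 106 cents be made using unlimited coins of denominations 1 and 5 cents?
Coefficient of x^106 in 1/(1-x^1) · 1/(1-x^5). Use j coins of 5 for j = 0..⌊106/5⌋ = 21, the rest in 1s: 21 + 1 = 22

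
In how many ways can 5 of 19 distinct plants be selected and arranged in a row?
P(19,5) = 19!/(19-5)! = 1395360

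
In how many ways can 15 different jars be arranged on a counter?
15! = 1307674368000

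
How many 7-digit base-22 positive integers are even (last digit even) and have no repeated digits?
Last∈{0,2,4,6,8,10,12,14,16,18,20}. Last=0: 39070080. Last nonzero: 10×20×P(20,5) = 372096000. Total = 411166080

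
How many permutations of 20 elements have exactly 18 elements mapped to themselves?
Choose the 18 fixed points C(20,18) = 190, derange the rest: !2 = Σ_{j=0}^{2} (-1)^j·2!/j! = 2 - 2 + 1 = 1. Product = 190 × 1 = 190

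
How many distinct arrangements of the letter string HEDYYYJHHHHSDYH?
15! / (1! × 1! × 1! × 4! × 2! × 6!) = 37837800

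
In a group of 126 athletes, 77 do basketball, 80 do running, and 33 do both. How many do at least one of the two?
|A∪B| = |A| + |B| - |A∩B| = 77 + 80 - 33 = 124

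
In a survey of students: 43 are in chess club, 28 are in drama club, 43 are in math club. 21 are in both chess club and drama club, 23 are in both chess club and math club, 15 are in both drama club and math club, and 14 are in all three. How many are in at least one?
|A∪B∪C| = 43+28+43-21-23-15+14 = 69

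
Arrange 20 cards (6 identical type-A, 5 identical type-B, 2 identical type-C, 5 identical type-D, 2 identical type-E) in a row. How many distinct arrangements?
20! / (6! × 5! × 2! × 5! × 2!) = 58663725120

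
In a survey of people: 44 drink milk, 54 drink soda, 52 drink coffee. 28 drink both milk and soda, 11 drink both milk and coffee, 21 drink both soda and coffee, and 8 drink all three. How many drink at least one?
|A∪B∪C| = 44+54+52-28-11-21+8 = 98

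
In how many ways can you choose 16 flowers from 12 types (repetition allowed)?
C(16+12-1, 12-1) = C(27, 11) = 13037895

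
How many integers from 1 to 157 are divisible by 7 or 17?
⌊157/7⌋ + ⌊157/17⌋ - ⌊157/119⌋ = 22 + 9 - 1 = 30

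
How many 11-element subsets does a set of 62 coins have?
C(62,11) = 62!/(11!×51!) = 508271323092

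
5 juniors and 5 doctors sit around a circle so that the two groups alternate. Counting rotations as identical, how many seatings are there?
Fix one of the juniors: (5-1)! ways for the remaining juniors, × 5! ways for the doctors = 24 × 120 = 2880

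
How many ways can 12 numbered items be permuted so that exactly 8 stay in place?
Choose the 8 fixed points C(12,8) = 495, derange the rest: !4 = Σ_{j=0}^{4} (-1)^j·4!/j! = 24 - 24 + 12 - 4 + 1 = 9. Product = 495 × 9 = 4455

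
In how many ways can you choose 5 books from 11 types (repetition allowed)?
C(5+11-1, 11-1) = C(15, 10) = 3003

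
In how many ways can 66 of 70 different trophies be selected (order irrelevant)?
C(70,66) = 70!/(66!×4!) = 916895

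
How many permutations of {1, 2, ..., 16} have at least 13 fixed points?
Exactly j fixed points: C(16,j)·!(16-j); sum over j ≥ 13 (derangement numbers via !m = (m-1)·(!(m-1) + !(m-2)): !0..!3 = 1, 0, 1, 2). Σ_{j=13}^{16} C(16,j)·!(16-j) = C(16,13)·!3 + C(16,14)·!2 + C(16,15)·!1 + C(16,16)·!0 = 560·2 + 120·1 + 16·0 + 1·1 = 1241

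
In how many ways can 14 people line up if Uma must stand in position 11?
Fix one position: (14-1)! = 6227020800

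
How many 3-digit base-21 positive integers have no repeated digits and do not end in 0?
Last digit: 20 nonzero choices. First digit: 19 (nonzero, ≠last). Middle 1: P(19,1) = 19. Total = 7220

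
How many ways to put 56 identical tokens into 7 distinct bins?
C(56+7-1, 7-1) = C(62, 6) = 61474519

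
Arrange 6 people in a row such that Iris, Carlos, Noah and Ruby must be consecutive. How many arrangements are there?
Treat the 4 as one block: (6-4+1)! × 4! = 6 × 24 = 144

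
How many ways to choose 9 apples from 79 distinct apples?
C(79,9) = 79!/(9!×70!) = 205811513765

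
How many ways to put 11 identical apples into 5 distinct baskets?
C(11+5-1, 5-1) = C(15, 4) = 1365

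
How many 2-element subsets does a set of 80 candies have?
C(80,2) = 80!/(2!×78!) = 3160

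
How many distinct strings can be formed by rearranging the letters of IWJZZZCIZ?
9! / (1! × 2! × 4! × 1! × 1!) = 7560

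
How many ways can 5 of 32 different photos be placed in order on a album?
P(32,5) = 32!/(32-5)! = 24165120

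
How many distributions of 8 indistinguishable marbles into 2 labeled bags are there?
C(8+2-1, 2-1) = C(9, 1) = 9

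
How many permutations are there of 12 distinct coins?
12! = 479001600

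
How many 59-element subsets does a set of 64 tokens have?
C(64,59) = 64!/(59!×5!) = 7624512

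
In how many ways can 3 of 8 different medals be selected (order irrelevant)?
C(8,3) = 8!/(3!×5!) = 56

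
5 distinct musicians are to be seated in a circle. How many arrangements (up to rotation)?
Circular: fix one position, arrange the rest. (5-1)! = 24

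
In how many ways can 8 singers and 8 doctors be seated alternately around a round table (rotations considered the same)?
Fix one of the singers: (8-1)! ways for the remaining singers, × 8! ways for the doctors = 5040 × 40320 = 203212800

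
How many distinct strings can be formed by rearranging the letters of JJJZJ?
5! / (4! × 1!) = 5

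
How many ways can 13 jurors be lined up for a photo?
13! = 6227020800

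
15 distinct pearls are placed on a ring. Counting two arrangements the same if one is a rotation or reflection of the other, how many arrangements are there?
(15-1)!/2 = 87178291200/2 = 43589145600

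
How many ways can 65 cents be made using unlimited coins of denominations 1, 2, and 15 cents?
Coefficient of x^65 in 1/(1-x^1) · 1/(1-x^2) · 1/(1-x^15). Case on j = number of 15-cent coins (j = 0..4); remainder r = 65 - 15j is made from {1,2} in ⌊r/2⌋+1 ways. r = 65, 50, 35, 20, 5 → 33 + 26 + 18 + 11 + 3 = 91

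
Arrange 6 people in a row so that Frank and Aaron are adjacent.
Treat as block: (6-1)! × 2! = 120 × 2 = 240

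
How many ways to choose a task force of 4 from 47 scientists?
C(47,4) = 47!/(4!×43!) = 178365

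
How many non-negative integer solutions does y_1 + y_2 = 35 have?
C(35+2-1, 2-1) = C(36, 1) = 36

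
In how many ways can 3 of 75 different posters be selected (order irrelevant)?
C(75,3) = 75!/(3!×72!) = 67525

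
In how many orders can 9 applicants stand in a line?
9! = 362880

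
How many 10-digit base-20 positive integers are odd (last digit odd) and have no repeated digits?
Last∈{1,3,5,7,9,11,13,15,17,19}. Last=0: 0. Last nonzero: 10×18×P(18,8) = 317578060800. Total = 317578060800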